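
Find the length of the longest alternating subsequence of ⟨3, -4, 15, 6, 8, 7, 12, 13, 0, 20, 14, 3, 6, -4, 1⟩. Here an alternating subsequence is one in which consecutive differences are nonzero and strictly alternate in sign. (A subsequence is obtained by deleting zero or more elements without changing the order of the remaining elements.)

A longest alternating subsequence is 3, -4, 15, 6, 8, 7, 12, 0, 20, 3, 6, -4, 1 (positions 1,2,3,4,5,6,7,9,10,12,13,14,15); its 12 consecutive differences strictly alternate in sign, and length 13 is optimal.

13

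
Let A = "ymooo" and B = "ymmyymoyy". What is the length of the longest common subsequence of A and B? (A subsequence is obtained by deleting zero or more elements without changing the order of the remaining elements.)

A longest common subsequence is ymo (length 3); the LCS DP confirms no longer common subsequence exists.

3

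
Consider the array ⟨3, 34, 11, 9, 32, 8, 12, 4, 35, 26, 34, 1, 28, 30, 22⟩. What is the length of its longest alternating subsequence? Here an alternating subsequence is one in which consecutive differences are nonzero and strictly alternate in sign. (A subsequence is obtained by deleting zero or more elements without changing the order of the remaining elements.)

A longest alternating subsequence is 3, 34, 11, 32, 8, 12, 4, 35, 26, 34, 1, 28, 22 (positions 1,2,3,5,6,7,8,9,10,11,12,13,15); its 12 consecutive differences strictly alternate in sign, and length 13 is optimal.

13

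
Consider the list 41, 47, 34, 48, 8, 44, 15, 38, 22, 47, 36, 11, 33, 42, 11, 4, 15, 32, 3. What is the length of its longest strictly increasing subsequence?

5

One longest increasing subsequence is 8, 15, 22, 36, 42 (positions 5,7,9,11,14), of length 5; no longer one exists.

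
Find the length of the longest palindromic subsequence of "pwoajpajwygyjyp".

Using dp[i][j] = 2 + dp[i+1][j−1] if the ends match, else max(dp[i+1][j], dp[i][j−1]):
dp[1][15] = 7. A witness is pjygyjp at positions 1,8,10,11,12,13,15.

7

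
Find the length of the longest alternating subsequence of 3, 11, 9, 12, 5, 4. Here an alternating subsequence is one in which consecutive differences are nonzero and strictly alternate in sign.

5

A longest alternating subsequence is 3, 11, 9, 12, 5 (positions 1,2,3,4,5); its 4 consecutive differences strictly alternate in sign, and length 5 is optimal.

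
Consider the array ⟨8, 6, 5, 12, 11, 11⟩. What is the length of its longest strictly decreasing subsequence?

3

One longest decreasing subsequence is 8, 6, 5 (positions 1,2,3), of length 3; no longer one exists.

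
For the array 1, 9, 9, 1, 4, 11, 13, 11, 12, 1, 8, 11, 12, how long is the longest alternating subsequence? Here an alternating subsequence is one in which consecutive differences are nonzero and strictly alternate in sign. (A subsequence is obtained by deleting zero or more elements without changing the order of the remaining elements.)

Track the best alternating length ending on an up-step vs a down-step at each position: up/down = 1/1, 2/1, 2/1, 1/3, 4/3, 4/1, 4/1, 4/5, 6/5, 1/7, 8/7, 8/7, 8/5.
The maximum over both is 8; one such subsequence is 1, 9, 1, 13, 11, 12, 1, 8.

8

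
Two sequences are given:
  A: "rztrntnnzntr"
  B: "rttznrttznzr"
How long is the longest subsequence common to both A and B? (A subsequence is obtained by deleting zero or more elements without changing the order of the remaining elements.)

Backtracking the LCS table gives one alignment: r (A1,B1) → z (A2,B4) → t (A3,B7) → t (A6,B8) → n (A8,B10) → z (A9,B11) → r (A12,B12).
So the longest common subsequence has length 7.

7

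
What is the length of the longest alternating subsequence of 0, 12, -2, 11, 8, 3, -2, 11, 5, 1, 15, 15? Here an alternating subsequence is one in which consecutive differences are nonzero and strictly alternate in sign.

Track the best alternating length ending on an up-step vs a down-step at each position: up/down = 1/1, 2/1, 1/3, 4/3, 4/5, 4/5, 1/5, 6/3, 6/7, 6/7, 8/1, 8/1.
The maximum over both is 8; one such subsequence is 0, 12, -2, 11, 8, 11, 5, 15.

8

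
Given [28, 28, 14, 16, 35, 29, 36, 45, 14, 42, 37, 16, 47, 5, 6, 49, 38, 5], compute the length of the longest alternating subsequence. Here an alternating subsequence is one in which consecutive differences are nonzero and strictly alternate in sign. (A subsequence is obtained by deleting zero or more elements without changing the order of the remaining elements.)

12

Track the best alternating length ending on an up-step vs a down-step at each position: up/down = 1/1, 1/1, 1/2, 3/2, 3/1, 3/4, 5/1, 5/1, 1/6, 7/6, 7/8, 7/8, 9/1, 1/10, 11/10, 11/1, 11/12, 1/12.
The maximum over both is 12; one such subsequence is 28, 14, 35, 29, 36, 14, 42, 37, 47, 5, 49, 38.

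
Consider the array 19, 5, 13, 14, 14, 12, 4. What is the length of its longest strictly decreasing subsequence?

4

One longest decreasing subsequence is 19, 13, 12, 4 (positions 1,3,6,7), of length 4; no longer one exists.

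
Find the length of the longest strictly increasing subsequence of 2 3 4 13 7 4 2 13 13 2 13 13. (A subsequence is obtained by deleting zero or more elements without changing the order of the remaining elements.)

5

One longest increasing subsequence is 2, 3, 4, 7, 13 (positions 1,2,3,5,8), of length 5; no longer one exists.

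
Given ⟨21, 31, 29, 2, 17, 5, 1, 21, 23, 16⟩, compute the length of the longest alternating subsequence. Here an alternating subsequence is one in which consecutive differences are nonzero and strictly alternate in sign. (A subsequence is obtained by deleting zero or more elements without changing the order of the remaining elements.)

7

A longest alternating subsequence is 21, 31, 2, 17, 5, 21, 16 (positions 1,2,4,5,6,8,10); its 6 consecutive differences strictly alternate in sign, and length 7 is optimal.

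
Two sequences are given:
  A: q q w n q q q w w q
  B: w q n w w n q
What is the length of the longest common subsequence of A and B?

5

A longest common subsequence is qnwwq (length 5); the LCS DP confirms no longer common subsequence exists.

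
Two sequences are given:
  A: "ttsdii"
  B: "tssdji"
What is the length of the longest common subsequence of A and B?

4

A longest common subsequence is tsdi (length 4); the LCS DP confirms no longer common subsequence exists.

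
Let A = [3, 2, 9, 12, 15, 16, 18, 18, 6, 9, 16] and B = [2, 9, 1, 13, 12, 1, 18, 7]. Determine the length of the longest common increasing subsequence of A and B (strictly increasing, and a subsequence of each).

For each value that appears in both, track the longest common increasing run ending there.
The best achievable length is 4; one witness is 2, 9, 12, 18 (A-positions 2,3,4,7, B-positions 1,2,5,7).

4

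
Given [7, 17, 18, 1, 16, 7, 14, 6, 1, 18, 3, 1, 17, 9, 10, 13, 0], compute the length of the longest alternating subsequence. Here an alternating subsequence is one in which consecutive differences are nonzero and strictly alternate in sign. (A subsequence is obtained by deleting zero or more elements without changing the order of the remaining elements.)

A longest alternating subsequence is 7, 17, 1, 16, 7, 14, 6, 18, 3, 17, 9, 10, 0 (positions 1,2,4,5,6,7,8,10,11,13,14,15,17); its 12 consecutive differences strictly alternate in sign, and length 13 is optimal.

13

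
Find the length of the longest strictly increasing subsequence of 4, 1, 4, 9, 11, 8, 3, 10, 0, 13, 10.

5

Scanning left to right, the best length ending at each element is: 4→1, 1→1, 4→2, 9→3, 11→4, 8→3, 3→2, 10→4, 0→1, 13→5, 10→4.
So the longest increasing subsequence has length 5, e.g. 1, 4, 9, 11, 13.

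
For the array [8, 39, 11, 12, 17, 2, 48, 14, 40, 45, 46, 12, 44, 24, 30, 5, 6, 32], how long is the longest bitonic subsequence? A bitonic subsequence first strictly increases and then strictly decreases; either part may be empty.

10

Let inc[i] be the LIS ending at i and dec[i] the longest strictly decreasing subsequence starting at i. inc = [1, 2, 2, 3, 4, 1, 5, 4, 5, 6, 7, 3, 6, 5, 6, 2, 3, 7], dec = [2, 5, 2, 2, 4, 1, 5, 3, 3, 4, 4, 2, 3, 2, 2, 1, 1, 1].
max_i inc[i]+dec[i]−1 = 10, with one witness 8, 11, 12, 17, 40, 45, 46, 44, 30, 6.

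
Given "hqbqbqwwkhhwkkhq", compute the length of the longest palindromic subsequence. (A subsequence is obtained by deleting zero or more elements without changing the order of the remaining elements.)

7

Using dp[i][j] = 2 + dp[i+1][j−1] if the ends match, else max(dp[i+1][j], dp[i][j−1]):
dp[1][16] = 7. A witness is hqbqbqh at positions 1,2,3,4,5,6,15.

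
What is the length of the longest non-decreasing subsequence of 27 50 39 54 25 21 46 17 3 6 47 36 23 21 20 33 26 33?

5

One longest non-decreasing subsequence is 3, 6, 23, 33, 33 (positions 9,10,13,16,18), of length 5; no longer one exists.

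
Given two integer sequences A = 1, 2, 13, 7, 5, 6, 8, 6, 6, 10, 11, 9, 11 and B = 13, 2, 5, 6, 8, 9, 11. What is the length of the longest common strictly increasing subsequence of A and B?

6

A longest common strictly increasing subsequence is 2, 5, 6, 8, 9, 11 (length 6); it appears in order in both A and B, and no longer such subsequence exists.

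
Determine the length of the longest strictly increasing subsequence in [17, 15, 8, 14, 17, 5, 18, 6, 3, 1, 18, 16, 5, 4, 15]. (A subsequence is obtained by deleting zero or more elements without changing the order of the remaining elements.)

Scanning left to right, the best length ending at each element is: 17→1, 15→1, 8→1, 14→2, 17→3, 5→1, 18→4, 6→2, 3→1, 1→1, 18→4, 16→3, 5→2, 4→2, 15→3.
So the longest increasing subsequence has length 4, e.g. 8, 14, 17, 18.

4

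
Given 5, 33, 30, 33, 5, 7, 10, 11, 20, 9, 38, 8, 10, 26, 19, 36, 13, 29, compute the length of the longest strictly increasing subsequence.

Let dp[i] be the longest increasing subsequence ending at position i. Then dp = [1, 2, 2, 3, 1, 2, 3, 4, 5, 3, 6, 3, 4, 6, 5, 7, 5, 7].
The maximum is 7; one witness is 5, 7, 10, 11, 20, 26, 36 at positions 1,6,7,8,9,14,16.

7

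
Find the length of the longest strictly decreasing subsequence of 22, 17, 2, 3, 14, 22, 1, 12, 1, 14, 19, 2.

One longest decreasing subsequence is 22, 17, 14, 12, 1 (positions 1,2,5,8,9), of length 5; no longer one exists.

5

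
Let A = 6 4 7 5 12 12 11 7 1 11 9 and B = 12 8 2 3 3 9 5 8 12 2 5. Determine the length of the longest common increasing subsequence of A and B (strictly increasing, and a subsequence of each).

2

For each value that appears in both, track the longest common increasing run ending there.
The best achievable length is 2; one witness is 5, 12 (A-positions 4,5, B-positions 7,9).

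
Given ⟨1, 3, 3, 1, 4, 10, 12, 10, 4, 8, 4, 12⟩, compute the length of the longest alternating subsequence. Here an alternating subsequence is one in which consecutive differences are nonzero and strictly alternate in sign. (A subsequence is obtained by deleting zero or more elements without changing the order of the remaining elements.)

8

Track the best alternating length ending on an up-step vs a down-step at each position: up/down = 1/1, 2/1, 2/1, 1/3, 4/1, 4/1, 4/1, 4/5, 4/5, 6/5, 4/7, 8/1.
The maximum over both is 8; one such subsequence is 1, 3, 1, 10, 4, 8, 4, 12.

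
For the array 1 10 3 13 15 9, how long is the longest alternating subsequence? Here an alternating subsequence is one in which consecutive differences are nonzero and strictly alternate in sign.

Track the best alternating length ending on an up-step vs a down-step at each position: up/down = 1/1, 2/1, 2/3, 4/1, 4/1, 4/5.
The maximum over both is 5; one such subsequence is 1, 10, 3, 13, 9.

5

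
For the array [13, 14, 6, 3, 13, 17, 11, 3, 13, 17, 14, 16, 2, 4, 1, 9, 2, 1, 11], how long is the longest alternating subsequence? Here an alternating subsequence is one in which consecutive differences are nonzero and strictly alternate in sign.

Track the best alternating length ending on an up-step vs a down-step at each position: up/down = 1/1, 2/1, 1/3, 1/3, 4/3, 4/1, 4/5, 1/5, 6/5, 6/1, 6/7, 8/7, 1/9, 10/9, 1/11, 12/9, 12/13, 1/13, 14/9.
The maximum over both is 14; one such subsequence is 13, 14, 6, 13, 11, 17, 14, 16, 2, 4, 1, 9, 2, 11.

14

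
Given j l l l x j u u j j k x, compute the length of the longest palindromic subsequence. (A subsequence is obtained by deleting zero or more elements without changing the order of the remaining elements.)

6

One longest palindromic subsequence is xjuujx (positions 5,6,7,8,10,12); it reads the same forward and backward, and the interval DP gives dp[1][12] = 6.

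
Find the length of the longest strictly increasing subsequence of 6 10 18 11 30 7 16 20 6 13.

5

One longest increasing subsequence is 6, 10, 11, 16, 20 (positions 1,2,4,7,8), of length 5; no longer one exists.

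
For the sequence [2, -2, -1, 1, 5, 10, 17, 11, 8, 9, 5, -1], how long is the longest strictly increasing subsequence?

6

One longest increasing subsequence is -2, -1, 1, 5, 10, 17 (positions 2,3,4,5,6,7), of length 6; no longer one exists.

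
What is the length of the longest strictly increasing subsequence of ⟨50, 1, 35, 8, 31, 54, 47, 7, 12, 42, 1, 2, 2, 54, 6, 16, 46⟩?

5

Let dp[i] be the longest increasing subsequence ending at position i. Then dp = [1, 1, 2, 2, 3, 4, 4, 2, 3, 4, 1, 2, 2, 5, 3, 4, 5].
The maximum is 5; one witness is 1, 8, 31, 47, 54 at positions 2,4,5,7,14.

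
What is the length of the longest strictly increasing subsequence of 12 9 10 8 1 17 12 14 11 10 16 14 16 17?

6

Scanning left to right, the best length ending at each element is: 12→1, 9→1, 10→2, 8→1, 1→1, 17→3, 12→3, 14→4, 11→3, 10→2, 16→5, 14→4, 16→5, 17→6.
So the longest increasing subsequence has length 6, e.g. 9, 10, 12, 14, 16, 17.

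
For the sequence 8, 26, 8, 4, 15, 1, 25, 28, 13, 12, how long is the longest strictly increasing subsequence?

4

Scanning left to right, the best length ending at each element is: 8→1, 26→2, 8→1, 4→1, 15→2, 1→1, 25→3, 28→4, 13→2, 12→2.
So the longest increasing subsequence has length 4, e.g. 8, 15, 25, 28.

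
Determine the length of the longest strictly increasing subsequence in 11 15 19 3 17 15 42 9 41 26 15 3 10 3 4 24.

4

Let dp[i] be the longest increasing subsequence ending at position i. Then dp = [1, 2, 3, 1, 3, 2, 4, 2, 4, 4, 3, 1, 3, 1, 2, 4].
The maximum is 4; one witness is 11, 15, 19, 42 at positions 1,2,3,7.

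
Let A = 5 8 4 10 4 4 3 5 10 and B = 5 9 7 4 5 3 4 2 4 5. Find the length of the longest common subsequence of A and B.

5

Backtracking the LCS table gives one alignment: 5 (A1,B1) → 4 (A3,B4) → 4 (A5,B7) → 4 (A6,B9) → 5 (A8,B10).
So the longest common subsequence has length 5.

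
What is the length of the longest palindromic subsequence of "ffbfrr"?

3

One longest palindromic subsequence is fbf (positions 2,3,4); it reads the same forward and backward, and the interval DP gives dp[1][6] = 3.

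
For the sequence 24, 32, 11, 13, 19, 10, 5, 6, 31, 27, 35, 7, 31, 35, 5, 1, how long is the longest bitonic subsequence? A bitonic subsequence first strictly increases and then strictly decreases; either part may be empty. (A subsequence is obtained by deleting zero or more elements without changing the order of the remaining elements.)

One longest bitonic subsequence is 11, 13, 19, 31, 27, 7, 5, 1 (positions 3,4,5,9,10,12,15,16): it rises to 31 then falls. Length 8 is optimal.

8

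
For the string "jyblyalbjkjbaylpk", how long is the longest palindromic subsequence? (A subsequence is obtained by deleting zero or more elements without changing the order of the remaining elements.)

Using dp[i][j] = 2 + dp[i+1][j−1] if the ends match, else max(dp[i+1][j], dp[i][j−1]):
dp[1][17] = 11. A witness is lyabjkjbayl at positions 4,5,6,8,9,10,11,12,13,14,15.

11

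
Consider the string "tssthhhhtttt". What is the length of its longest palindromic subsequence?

One longest palindromic subsequence is tthhhhtt (positions 1,4,5,6,7,8,11,12); it reads the same forward and backward, and the interval DP gives dp[1][12] = 8.

8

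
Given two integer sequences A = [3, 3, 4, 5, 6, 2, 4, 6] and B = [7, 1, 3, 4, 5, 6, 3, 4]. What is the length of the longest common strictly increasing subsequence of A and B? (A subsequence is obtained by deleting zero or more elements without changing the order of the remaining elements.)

For each value that appears in both, track the longest common increasing run ending there.
The best achievable length is 4; one witness is 3, 4, 5, 6 (A-positions 1,3,4,5, B-positions 3,4,5,6).

4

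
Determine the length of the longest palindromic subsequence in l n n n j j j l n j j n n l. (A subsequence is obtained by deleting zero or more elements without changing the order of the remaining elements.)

11

One longest palindromic subsequence is lnnjjnjjnnl (positions 1,2,3,5,6,9,10,11,12,13,14); it reads the same forward and backward, and the interval DP gives dp[1][14] = 11.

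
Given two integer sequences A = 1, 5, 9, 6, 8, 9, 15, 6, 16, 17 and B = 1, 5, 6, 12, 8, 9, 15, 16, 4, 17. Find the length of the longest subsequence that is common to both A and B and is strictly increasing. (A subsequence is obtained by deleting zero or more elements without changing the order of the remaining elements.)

8

A longest common strictly increasing subsequence is 1, 5, 6, 8, 9, 15, 16, 17 (length 8); it appears in order in both A and B, and no longer such subsequence exists.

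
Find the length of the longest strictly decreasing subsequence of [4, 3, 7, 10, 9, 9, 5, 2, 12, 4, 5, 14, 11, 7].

4

Scanning left to right, the best length ending at each element is: 4→1, 3→2, 7→1, 10→1, 9→2, 9→2, 5→3, 2→4, 12→1, 4→4, 5→3, 14→1, 11→2, 7→3.
So the longest decreasing subsequence has length 4, e.g. 10, 9, 5, 2.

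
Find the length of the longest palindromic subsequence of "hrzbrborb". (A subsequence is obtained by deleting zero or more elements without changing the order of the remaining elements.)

Using dp[i][j] = 2 + dp[i+1][j−1] if the ends match, else max(dp[i+1][j], dp[i][j−1]):
dp[1][9] = 5. A witness is brorb at positions 4,5,7,8,9.

5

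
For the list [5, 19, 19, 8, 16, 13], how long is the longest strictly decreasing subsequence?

3

Let dp[i] be the longest decreasing subsequence ending at position i. Then dp = [1, 1, 1, 2, 2, 3].
The maximum is 3; one witness is 19, 16, 13 at positions 2,5,6.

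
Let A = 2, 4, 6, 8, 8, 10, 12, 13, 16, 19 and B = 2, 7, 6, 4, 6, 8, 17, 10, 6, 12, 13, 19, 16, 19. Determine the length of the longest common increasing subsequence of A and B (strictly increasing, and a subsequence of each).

9

For each value that appears in both, track the longest common increasing run ending there.
The best achievable length is 9; one witness is 2, 4, 6, 8, 10, 12, 13, 16, 19 (A-positions 1,2,3,4,6,7,8,9,10, B-positions 1,4,5,6,8,10,11,13,14).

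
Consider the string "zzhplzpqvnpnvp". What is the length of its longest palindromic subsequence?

One longest palindromic subsequence is pvnpnvp (positions 4,9,10,11,12,13,14); it reads the same forward and backward, and the interval DP gives dp[1][14] = 7.

7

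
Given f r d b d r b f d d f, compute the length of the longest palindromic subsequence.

One longest palindromic subsequence is fddfddf (positions 1,3,5,8,9,10,11); it reads the same forward and backward, and the interval DP gives dp[1][11] = 7.

7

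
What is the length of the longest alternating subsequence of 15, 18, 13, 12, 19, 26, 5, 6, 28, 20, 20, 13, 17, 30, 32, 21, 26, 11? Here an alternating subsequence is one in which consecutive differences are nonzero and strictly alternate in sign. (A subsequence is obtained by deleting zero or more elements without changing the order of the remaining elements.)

Track the best alternating length ending on an up-step vs a down-step at each position: up/down = 1/1, 2/1, 1/3, 1/3, 4/1, 4/1, 1/5, 6/5, 6/1, 6/7, 6/7, 6/7, 8/7, 8/1, 8/1, 8/9, 10/9, 6/11.
The maximum over both is 11; one such subsequence is 15, 18, 13, 19, 5, 28, 20, 30, 21, 26, 11.

11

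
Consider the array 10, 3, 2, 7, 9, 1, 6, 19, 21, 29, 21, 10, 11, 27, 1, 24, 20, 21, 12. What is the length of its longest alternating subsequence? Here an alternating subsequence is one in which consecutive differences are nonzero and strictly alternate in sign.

Track the best alternating length ending on an up-step vs a down-step at each position: up/down = 1/1, 1/2, 1/2, 3/2, 3/2, 1/4, 5/4, 5/1, 5/1, 5/1, 5/6, 5/6, 7/6, 7/6, 1/8, 9/8, 9/10, 11/10, 9/12.
The maximum over both is 12; one such subsequence is 10, 3, 7, 1, 19, 10, 11, 1, 24, 20, 21, 12.

12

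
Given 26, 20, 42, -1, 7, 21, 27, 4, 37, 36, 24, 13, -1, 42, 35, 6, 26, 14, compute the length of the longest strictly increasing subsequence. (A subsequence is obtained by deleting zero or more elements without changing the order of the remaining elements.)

6

One longest increasing subsequence is -1, 7, 21, 27, 37, 42 (positions 4,5,6,7,9,14), of length 6; no longer one exists.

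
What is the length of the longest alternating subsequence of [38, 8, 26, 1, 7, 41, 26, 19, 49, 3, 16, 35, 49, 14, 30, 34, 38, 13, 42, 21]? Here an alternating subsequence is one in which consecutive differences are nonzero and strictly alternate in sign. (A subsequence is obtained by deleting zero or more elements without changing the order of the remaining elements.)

A longest alternating subsequence is 38, 8, 26, 1, 41, 26, 49, 3, 16, 14, 30, 13, 42, 21 (positions 1,2,3,4,6,7,9,10,11,14,15,18,19,20); its 13 consecutive differences strictly alternate in sign, and length 14 is optimal.

14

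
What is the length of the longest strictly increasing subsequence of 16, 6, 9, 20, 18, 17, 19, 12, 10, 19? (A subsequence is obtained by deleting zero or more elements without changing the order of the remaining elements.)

4

Scanning left to right, the best length ending at each element is: 16→1, 6→1, 9→2, 20→3, 18→3, 17→3, 19→4, 12→3, 10→3, 19→4.
So the longest increasing subsequence has length 4, e.g. 6, 9, 18, 19.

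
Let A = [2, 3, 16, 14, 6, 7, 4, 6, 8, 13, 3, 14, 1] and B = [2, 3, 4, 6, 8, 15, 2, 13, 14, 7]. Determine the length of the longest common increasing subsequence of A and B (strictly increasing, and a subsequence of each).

A longest common strictly increasing subsequence is 2, 3, 4, 6, 8, 13, 14 (length 7); it appears in order in both A and B, and no longer such subsequence exists.

7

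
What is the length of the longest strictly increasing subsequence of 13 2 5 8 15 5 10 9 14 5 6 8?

Scanning left to right, the best length ending at each element is: 13→1, 2→1, 5→2, 8→3, 15→4, 5→2, 10→4, 9→4, 14→5, 5→2, 6→3, 8→4.
So the longest increasing subsequence has length 5, e.g. 2, 5, 8, 10, 14.

5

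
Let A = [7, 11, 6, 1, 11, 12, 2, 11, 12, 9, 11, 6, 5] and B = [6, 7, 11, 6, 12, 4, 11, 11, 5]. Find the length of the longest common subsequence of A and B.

7

A longest common subsequence is 7, 11, 6, 12, 11, 11, 5 (length 7); the LCS DP confirms no longer common subsequence exists.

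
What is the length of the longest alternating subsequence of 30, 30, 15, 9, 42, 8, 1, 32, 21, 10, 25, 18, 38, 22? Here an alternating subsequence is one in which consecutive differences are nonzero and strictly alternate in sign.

10

A longest alternating subsequence is 30, 15, 42, 8, 32, 21, 25, 18, 38, 22 (positions 1,3,5,6,8,9,11,12,13,14); its 9 consecutive differences strictly alternate in sign, and length 10 is optimal.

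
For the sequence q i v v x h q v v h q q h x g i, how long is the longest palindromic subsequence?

One longest palindromic subsequence is ixhqvvqhxi (positions 2,5,6,7,8,9,12,13,14,16); it reads the same forward and backward, and the interval DP gives dp[1][16] = 10.

10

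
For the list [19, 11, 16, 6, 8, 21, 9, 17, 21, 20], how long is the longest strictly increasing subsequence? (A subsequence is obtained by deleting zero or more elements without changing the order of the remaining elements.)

Let dp[i] be the longest increasing subsequence ending at position i. Then dp = [1, 1, 2, 1, 2, 3, 3, 4, 5, 5].
The maximum is 5; one witness is 6, 8, 9, 17, 21 at positions 4,5,7,8,9.

5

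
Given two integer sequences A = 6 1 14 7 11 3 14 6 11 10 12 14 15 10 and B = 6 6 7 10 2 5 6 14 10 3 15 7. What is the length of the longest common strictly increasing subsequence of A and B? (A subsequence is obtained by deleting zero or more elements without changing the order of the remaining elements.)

A longest common strictly increasing subsequence is 6, 7, 10, 14, 15 (length 5); it appears in order in both A and B, and no longer such subsequence exists.

5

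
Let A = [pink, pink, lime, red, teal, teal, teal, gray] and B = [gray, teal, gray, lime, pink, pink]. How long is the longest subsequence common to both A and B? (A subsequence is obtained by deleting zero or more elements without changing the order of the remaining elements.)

Backtracking the LCS table gives one alignment: pink (A1,B5) → pink (A2,B6).
So the longest common subsequence has length 2.

2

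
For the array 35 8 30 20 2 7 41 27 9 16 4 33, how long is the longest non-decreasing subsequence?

Scanning left to right, the best length ending at each element is: 35→1, 8→1, 30→2, 20→2, 2→1, 7→2, 41→3, 27→3, 9→3, 16→4, 4→2, 33→5.
So the longest non-decreasing subsequence has length 5, e.g. 2, 7, 9, 16, 33.

5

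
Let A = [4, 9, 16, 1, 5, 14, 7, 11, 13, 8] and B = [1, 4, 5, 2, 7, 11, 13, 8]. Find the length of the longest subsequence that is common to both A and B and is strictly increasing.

A longest common strictly increasing subsequence is 1, 5, 7, 11, 13 (length 5); it appears in order in both A and B, and no longer such subsequence exists.

5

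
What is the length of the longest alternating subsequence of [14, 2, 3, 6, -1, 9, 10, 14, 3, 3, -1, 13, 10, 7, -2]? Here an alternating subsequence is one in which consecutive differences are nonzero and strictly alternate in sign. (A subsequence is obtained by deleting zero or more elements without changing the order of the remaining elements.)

8

A longest alternating subsequence is 14, 2, 3, -1, 9, 3, 13, 10 (positions 1,2,3,5,6,9,12,13); its 7 consecutive differences strictly alternate in sign, and length 8 is optimal.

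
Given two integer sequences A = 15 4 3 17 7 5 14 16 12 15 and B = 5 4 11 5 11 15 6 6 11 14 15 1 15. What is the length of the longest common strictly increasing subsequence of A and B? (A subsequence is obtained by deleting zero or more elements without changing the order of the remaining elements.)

4

For each value that appears in both, track the longest common increasing run ending there.
The best achievable length is 4; one witness is 4, 5, 14, 15 (A-positions 2,6,7,10, B-positions 2,4,10,11).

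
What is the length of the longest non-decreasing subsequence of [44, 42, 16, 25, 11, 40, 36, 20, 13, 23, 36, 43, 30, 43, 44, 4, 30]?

7

One longest non-decreasing subsequence is 16, 25, 36, 36, 43, 43, 44 (positions 3,4,7,11,12,14,15), of length 7; no longer one exists.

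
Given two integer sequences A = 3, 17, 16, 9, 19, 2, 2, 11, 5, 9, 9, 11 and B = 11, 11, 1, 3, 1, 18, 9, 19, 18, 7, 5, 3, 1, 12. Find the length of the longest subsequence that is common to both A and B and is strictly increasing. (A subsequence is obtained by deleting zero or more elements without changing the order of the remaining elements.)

3

For each value that appears in both, track the longest common increasing run ending there.
The best achievable length is 3; one witness is 3, 9, 19 (A-positions 1,4,5, B-positions 4,7,8).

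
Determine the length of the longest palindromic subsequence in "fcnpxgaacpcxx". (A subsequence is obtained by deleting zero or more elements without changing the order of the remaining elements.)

One longest palindromic subsequence is cpaapc (positions 2,4,7,8,10,11); it reads the same forward and backward, and the interval DP gives dp[1][13] = 6.

6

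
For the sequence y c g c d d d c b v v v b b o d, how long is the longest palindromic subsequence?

One longest palindromic subsequence is dbvvvbd (positions 5,9,10,11,12,14,16); it reads the same forward and backward, and the interval DP gives dp[1][16] = 7.

7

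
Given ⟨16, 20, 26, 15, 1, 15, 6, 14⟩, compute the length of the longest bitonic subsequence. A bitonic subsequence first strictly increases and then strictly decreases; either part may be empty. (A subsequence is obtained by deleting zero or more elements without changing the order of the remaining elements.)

Let inc[i] be the LIS ending at i and dec[i] the longest strictly decreasing subsequence starting at i. inc = [1, 2, 3, 1, 1, 2, 2, 3], dec = [3, 3, 3, 2, 1, 2, 1, 1].
max_i inc[i]+dec[i]−1 = 5, with one witness 16, 20, 26, 15, 14.

5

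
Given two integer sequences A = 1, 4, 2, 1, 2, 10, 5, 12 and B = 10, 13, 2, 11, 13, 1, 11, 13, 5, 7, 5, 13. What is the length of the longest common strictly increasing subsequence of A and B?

2

A longest common strictly increasing subsequence is 2, 5 (length 2); it appears in order in both A and B, and no longer such subsequence exists.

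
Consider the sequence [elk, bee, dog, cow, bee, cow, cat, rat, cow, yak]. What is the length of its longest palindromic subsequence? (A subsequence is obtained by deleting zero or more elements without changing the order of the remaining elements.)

3

One longest palindromic subsequence is cow rat cow (positions 6,8,9); it reads the same forward and backward, and the interval DP gives dp[1][10] = 3.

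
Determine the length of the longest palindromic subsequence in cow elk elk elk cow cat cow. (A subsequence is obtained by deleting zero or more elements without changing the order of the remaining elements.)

5

Using dp[i][j] = 2 + dp[i+1][j−1] if the ends match, else max(dp[i+1][j], dp[i][j−1]):
dp[1][7] = 5. A witness is cow elk elk elk cow at positions 1,2,3,4,7.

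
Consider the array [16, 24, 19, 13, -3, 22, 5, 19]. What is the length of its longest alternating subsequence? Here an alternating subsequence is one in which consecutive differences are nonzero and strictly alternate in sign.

6

A longest alternating subsequence is 16, 24, 19, 22, 5, 19 (positions 1,2,3,6,7,8); its 5 consecutive differences strictly alternate in sign, and length 6 is optimal.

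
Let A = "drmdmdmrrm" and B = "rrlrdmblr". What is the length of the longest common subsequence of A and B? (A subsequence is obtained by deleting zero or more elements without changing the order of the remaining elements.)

4

Backtracking the LCS table gives one alignment: r (A2,B4) → d (A4,B5) → m (A5,B6) → r (A9,B9).
So the longest common subsequence has length 4.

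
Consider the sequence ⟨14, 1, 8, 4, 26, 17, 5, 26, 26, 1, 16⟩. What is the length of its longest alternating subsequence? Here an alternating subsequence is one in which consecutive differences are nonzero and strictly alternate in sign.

9

Track the best alternating length ending on an up-step vs a down-step at each position: up/down = 1/1, 1/2, 3/2, 3/4, 5/1, 5/6, 5/6, 7/1, 7/1, 1/8, 9/8.
The maximum over both is 9; one such subsequence is 14, 1, 8, 4, 26, 17, 26, 1, 16.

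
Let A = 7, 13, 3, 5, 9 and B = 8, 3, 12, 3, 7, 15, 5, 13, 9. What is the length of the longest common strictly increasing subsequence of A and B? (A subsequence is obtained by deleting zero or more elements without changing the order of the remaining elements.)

3

A longest common strictly increasing subsequence is 3, 5, 9 (length 3); it appears in order in both A and B, and no longer such subsequence exists.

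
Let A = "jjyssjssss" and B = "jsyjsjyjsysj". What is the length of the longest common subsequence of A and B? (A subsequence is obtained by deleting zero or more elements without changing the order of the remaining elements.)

A longest common subsequence is jjyssj (length 6); the LCS DP confirms no longer common subsequence exists.

6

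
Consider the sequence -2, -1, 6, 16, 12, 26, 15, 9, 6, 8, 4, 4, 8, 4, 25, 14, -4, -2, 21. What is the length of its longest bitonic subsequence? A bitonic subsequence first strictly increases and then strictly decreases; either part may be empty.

One longest bitonic subsequence is -2, -1, 6, 16, 26, 15, 9, 8, 4, -2 (positions 1,2,3,4,6,7,8,13,14,18): it rises to 26 then falls. Length 10 is optimal.

10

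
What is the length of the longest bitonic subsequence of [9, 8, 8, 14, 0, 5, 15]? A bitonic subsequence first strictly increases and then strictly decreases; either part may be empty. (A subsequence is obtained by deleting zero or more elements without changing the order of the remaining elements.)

One longest bitonic subsequence is 9, 8, 5 (positions 1,3,6): it rises to 9 then falls. Length 3 is optimal.

3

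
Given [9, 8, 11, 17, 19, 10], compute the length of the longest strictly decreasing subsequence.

2

One longest decreasing subsequence is 9, 8 (positions 1,2), of length 2; no longer one exists.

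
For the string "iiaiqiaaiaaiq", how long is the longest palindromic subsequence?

Using dp[i][j] = 2 + dp[i+1][j−1] if the ends match, else max(dp[i+1][j], dp[i][j−1]):
dp[1][13] = 9. A witness is qiaaiaaiq at positions 5,6,7,8,9,10,11,12,13.

9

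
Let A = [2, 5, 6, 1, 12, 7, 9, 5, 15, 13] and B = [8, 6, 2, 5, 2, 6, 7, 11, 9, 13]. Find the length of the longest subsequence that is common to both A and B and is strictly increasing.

A longest common strictly increasing subsequence is 2, 5, 6, 7, 9, 13 (length 6); it appears in order in both A and B, and no longer such subsequence exists.

6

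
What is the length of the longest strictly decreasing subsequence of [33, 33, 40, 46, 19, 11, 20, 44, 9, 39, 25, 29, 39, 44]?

4

One longest decreasing subsequence is 33, 19, 11, 9 (positions 1,5,6,9), of length 4; no longer one exists.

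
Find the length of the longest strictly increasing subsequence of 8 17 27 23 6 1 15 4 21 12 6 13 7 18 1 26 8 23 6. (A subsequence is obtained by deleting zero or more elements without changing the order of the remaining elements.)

6

Let dp[i] be the longest increasing subsequence ending at position i. Then dp = [1, 2, 3, 3, 1, 1, 2, 2, 3, 3, 3, 4, 4, 5, 1, 6, 5, 6, 3].
The maximum is 6; one witness is 1, 4, 12, 13, 18, 26 at positions 6,8,10,12,14,16.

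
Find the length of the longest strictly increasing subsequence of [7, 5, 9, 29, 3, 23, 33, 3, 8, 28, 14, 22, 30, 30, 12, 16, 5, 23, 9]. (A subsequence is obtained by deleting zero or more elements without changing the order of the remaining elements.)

Let dp[i] be the longest increasing subsequence ending at position i. Then dp = [1, 1, 2, 3, 1, 3, 4, 1, 2, 4, 3, 4, 5, 5, 3, 4, 2, 5, 3].
The maximum is 5; one witness is 7, 9, 23, 28, 30 at positions 1,3,6,10,13.

5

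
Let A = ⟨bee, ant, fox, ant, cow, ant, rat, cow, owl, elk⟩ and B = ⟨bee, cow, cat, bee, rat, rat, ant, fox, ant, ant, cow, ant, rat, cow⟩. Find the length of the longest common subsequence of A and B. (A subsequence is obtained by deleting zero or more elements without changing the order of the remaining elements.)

A longest common subsequence is bee, ant, fox, ant, cow, ant, rat, cow (length 8); the LCS DP confirms no longer common subsequence exists.

8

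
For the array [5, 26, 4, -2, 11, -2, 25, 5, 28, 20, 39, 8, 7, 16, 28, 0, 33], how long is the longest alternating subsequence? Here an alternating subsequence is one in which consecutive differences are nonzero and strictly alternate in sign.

14

Track the best alternating length ending on an up-step vs a down-step at each position: up/down = 1/1, 2/1, 1/3, 1/3, 4/3, 1/5, 6/3, 6/7, 8/1, 8/9, 10/1, 8/11, 8/11, 12/11, 12/11, 6/13, 14/11.
The maximum over both is 14; one such subsequence is 5, 26, 4, 11, -2, 25, 5, 28, 20, 39, 8, 16, 0, 33.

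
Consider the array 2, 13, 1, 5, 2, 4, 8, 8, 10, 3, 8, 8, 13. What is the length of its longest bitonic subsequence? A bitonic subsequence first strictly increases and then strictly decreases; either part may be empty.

6

One longest bitonic subsequence is 1, 2, 4, 8, 10, 8 (positions 3,5,6,7,9,12): it rises to 10 then falls. Length 6 is optimal.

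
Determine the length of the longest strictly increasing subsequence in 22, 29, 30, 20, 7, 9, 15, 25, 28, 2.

Scanning left to right, the best length ending at each element is: 22→1, 29→2, 30→3, 20→1, 7→1, 9→2, 15→3, 25→4, 28→5, 2→1.
So the longest increasing subsequence has length 5, e.g. 7, 9, 15, 25, 28.

5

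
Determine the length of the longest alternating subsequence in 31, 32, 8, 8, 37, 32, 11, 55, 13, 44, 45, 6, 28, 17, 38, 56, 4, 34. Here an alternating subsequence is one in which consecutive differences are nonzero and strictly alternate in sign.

14

A longest alternating subsequence is 31, 32, 8, 37, 32, 55, 13, 44, 6, 28, 17, 38, 4, 34 (positions 1,2,3,5,6,8,9,10,12,13,14,15,17,18); its 13 consecutive differences strictly alternate in sign, and length 14 is optimal.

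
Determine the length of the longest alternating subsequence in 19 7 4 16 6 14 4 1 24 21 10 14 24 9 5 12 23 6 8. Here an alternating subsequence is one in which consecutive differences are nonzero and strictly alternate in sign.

13

Track the best alternating length ending on an up-step vs a down-step at each position: up/down = 1/1, 1/2, 1/2, 3/2, 3/4, 5/4, 1/6, 1/6, 7/1, 7/8, 7/8, 9/8, 9/1, 7/10, 7/10, 11/10, 11/10, 11/12, 13/12.
The maximum over both is 13; one such subsequence is 19, 7, 16, 6, 14, 4, 24, 10, 14, 9, 12, 6, 8.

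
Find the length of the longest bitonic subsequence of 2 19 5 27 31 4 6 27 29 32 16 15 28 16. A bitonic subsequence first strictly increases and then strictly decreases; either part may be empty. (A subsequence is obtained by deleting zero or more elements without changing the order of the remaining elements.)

Let inc[i] be the LIS ending at i and dec[i] the longest strictly decreasing subsequence starting at i. inc = [1, 2, 2, 3, 4, 2, 3, 4, 5, 6, 4, 4, 5, 5], dec = [1, 3, 2, 3, 4, 1, 1, 3, 3, 3, 2, 1, 2, 1].
max_i inc[i]+dec[i]−1 = 8, with one witness 2, 5, 6, 27, 29, 32, 28, 16.

8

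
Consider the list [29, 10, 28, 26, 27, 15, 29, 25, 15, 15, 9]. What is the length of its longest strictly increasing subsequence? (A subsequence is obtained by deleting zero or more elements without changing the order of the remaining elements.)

4

One longest increasing subsequence is 10, 26, 27, 29 (positions 2,4,5,7), of length 4; no longer one exists.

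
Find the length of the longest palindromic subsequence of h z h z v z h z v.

One longest palindromic subsequence is zhzvzhz (positions 2,3,4,5,6,7,8); it reads the same forward and backward, and the interval DP gives dp[1][9] = 7.

7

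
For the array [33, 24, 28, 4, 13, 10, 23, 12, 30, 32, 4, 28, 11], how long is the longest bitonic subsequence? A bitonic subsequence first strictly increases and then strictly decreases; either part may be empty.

7

One longest bitonic subsequence is 4, 13, 23, 30, 32, 28, 11 (positions 4,5,7,9,10,12,13): it rises to 32 then falls. Length 7 is optimal.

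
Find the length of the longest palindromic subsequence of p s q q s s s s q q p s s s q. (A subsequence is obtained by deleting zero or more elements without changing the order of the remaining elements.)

10

One longest palindromic subsequence is qsssqqsssq (positions 3,5,6,7,9,10,12,13,14,15); it reads the same forward and backward, and the interval DP gives dp[1][15] = 10.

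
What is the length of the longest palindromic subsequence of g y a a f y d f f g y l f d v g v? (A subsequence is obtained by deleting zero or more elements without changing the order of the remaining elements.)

8

One longest palindromic subsequence is gfyffyfg (positions 1,5,6,8,9,11,13,16); it reads the same forward and backward, and the interval DP gives dp[1][17] = 8.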